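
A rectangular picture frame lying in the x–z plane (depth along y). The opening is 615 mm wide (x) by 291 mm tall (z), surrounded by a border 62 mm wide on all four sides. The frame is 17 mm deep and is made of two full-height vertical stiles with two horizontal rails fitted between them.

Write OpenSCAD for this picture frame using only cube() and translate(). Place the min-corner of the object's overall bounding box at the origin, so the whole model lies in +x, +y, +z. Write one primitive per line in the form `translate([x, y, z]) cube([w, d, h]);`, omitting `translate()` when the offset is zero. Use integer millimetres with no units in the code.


cube([62, 17, 415]);
translate([677, 0, 0]) cube([62, 17, 415]);
translate([62, 0, 0]) cube([615, 17, 62]);
translate([62, 0, 353]) cube([615, 17, 62]);


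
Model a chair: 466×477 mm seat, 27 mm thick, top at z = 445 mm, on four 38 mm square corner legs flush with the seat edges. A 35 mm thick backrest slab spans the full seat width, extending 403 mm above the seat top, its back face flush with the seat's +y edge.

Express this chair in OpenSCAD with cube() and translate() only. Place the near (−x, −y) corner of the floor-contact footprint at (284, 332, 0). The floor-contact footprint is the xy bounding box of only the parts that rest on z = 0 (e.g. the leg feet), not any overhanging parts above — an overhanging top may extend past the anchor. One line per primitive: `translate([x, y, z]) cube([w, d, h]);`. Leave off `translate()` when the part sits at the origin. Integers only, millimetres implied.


translate([284, 332, 418]) cube([466, 477, 27]);
translate([284, 332, 0]) cube([38, 38, 418]);
translate([712, 332, 0]) cube([38, 38, 418]);
translate([284, 771, 0]) cube([38, 38, 418]);
translate([712, 771, 0]) cube([38, 38, 418]);
translate([284, 774, 445]) cube([466, 35, 403]);


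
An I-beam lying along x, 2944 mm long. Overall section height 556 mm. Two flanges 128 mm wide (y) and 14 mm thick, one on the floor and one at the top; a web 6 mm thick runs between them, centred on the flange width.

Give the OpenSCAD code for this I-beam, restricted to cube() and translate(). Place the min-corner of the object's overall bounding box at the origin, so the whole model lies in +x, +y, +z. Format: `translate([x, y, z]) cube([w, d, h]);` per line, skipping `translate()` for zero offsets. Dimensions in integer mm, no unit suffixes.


cube([2944, 128, 14]);
translate([0, 61, 14]) cube([2944, 6, 528]);
translate([0, 0, 542]) cube([2944, 128, 14]);


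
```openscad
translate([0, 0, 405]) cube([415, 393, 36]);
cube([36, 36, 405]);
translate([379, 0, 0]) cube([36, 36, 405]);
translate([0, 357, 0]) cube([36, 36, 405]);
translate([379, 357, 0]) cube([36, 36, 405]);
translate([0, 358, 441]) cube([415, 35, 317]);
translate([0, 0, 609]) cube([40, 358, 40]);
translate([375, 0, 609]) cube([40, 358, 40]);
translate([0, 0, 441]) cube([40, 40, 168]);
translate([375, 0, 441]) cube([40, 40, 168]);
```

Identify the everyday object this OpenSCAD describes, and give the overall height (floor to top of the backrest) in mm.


A chair. The overall height is 758 mm.

A slab on four corner posts with a tall panel at the back — a chair. The seat slab sits at z = 405 with thickness 36, and the 317 mm backrest starts at the seat top, so the overall height is 405 + 36 + 317 = 758 mm.


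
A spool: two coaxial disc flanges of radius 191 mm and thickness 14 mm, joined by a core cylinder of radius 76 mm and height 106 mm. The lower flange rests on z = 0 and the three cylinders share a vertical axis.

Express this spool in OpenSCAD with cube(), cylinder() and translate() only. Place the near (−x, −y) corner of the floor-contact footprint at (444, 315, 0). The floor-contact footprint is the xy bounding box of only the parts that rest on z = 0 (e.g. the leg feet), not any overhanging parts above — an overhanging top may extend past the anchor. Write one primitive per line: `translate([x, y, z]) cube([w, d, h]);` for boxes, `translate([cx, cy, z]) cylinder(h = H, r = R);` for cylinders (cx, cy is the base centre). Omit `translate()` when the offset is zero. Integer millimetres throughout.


translate([635, 506, 0]) cylinder(h = 14, r = 191);
translate([635, 506, 14]) cylinder(h = 106, r = 76);
translate([635, 506, 120]) cylinder(h = 14, r = 191);


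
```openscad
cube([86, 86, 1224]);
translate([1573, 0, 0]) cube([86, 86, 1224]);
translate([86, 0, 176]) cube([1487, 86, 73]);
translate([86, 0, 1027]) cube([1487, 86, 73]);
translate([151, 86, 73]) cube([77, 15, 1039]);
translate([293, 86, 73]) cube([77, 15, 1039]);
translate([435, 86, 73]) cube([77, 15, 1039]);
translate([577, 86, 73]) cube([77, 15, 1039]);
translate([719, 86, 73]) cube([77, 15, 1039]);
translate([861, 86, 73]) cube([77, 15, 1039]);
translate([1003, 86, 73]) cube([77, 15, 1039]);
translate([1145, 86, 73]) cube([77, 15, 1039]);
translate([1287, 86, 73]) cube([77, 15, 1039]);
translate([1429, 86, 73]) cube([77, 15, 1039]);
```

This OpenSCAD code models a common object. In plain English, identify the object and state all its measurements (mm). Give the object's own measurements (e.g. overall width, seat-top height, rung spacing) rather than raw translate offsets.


A fence section. Two 86×86 mm posts, 1224 mm tall, stand on the floor with a clear span of 1487 mm between their inner faces. Two horizontal rails of 86×73 mm section span the gap between the posts with their undersides at z = 176 mm and z = 1027 mm, flush with the posts' −y face. 10 pickets, each 77 mm wide, 15 mm thick and 1039 mm tall, are fixed to the +y face of the rails with their bottoms at z = 73 mm, spaced across the span with a 65 mm gap after the −x post and between neighbouring pickets, with 67 mm left before the +x post.


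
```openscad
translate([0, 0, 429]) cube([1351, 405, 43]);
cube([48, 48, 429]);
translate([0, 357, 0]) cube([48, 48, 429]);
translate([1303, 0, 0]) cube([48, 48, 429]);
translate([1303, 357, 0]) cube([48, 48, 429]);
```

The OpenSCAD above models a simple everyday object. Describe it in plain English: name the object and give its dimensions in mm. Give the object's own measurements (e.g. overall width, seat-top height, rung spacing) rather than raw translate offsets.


A long wooden bench with a 1351 mm (x) × 405 mm (y) seat, 43 mm thick, its top surface 472 mm above the floor. Four 48 mm square legs at the seat corners, flush with the edges, run from z = 0 to the seat underside.


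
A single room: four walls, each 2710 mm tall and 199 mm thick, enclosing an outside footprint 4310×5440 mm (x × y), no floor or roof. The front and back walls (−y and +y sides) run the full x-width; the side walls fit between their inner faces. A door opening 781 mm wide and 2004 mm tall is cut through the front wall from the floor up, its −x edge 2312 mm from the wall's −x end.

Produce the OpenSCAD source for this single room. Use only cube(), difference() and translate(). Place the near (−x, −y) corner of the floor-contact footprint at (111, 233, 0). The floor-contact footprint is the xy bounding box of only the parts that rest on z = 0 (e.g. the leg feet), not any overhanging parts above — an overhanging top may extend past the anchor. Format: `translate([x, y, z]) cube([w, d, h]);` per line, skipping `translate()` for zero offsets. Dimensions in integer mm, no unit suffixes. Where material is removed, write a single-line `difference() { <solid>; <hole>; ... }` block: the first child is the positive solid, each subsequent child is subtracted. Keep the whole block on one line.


difference() { translate([111, 233, 0]) cube([4310, 199, 2710]); translate([2423, 233, 0]) cube([781, 199, 2004]); }
translate([111, 5474, 0]) cube([4310, 199, 2710]);
translate([111, 432, 0]) cube([199, 5042, 2710]);
translate([4222, 432, 0]) cube([199, 5042, 2710]);


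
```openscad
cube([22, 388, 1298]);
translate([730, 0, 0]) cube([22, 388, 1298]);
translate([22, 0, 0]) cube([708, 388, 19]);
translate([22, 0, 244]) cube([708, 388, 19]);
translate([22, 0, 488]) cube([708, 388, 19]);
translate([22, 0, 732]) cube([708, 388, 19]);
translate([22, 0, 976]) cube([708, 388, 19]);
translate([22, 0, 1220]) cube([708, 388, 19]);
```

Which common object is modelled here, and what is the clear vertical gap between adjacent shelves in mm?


A bookshelf. The clear shelf gap is 225 mm.

Two tall side panels with 6 horizontal boards between them — a bookshelf. The first two shelf undersides are at z = 0 and z = 244; with shelf thickness 19, the clear gap is 244 − 0 − 19 = 225 mm.


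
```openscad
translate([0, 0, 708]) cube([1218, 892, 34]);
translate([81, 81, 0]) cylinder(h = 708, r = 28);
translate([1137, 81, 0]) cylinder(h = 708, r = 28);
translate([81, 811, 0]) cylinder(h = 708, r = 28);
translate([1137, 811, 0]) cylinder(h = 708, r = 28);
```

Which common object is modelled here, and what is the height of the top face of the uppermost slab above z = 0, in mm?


A table. The table height is 742 mm.

A 1218×892×34 slab sits at z = 708 on four Ø56 mm round legs — a table. The top surface is at 708 + 34 = 742 mm.


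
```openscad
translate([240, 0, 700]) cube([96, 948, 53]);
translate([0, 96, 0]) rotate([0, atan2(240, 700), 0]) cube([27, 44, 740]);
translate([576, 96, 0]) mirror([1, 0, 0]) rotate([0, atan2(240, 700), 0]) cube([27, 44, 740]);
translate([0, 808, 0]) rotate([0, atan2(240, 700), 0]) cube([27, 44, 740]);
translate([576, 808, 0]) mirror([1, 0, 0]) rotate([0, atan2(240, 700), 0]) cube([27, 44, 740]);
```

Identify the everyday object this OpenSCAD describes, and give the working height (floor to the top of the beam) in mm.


A sawhorse. The overall height is 753 mm.

A beam across two mirrored pairs of raked legs — a sawhorse. The beam's underside is at z = 700 (matching the legs' vertical rise in atan2(240, 700)) and the beam is 53 mm tall, so its top is at 700 + 53 = 753 mm. The raked legs top out at the beam's underside, so that is the highest point.


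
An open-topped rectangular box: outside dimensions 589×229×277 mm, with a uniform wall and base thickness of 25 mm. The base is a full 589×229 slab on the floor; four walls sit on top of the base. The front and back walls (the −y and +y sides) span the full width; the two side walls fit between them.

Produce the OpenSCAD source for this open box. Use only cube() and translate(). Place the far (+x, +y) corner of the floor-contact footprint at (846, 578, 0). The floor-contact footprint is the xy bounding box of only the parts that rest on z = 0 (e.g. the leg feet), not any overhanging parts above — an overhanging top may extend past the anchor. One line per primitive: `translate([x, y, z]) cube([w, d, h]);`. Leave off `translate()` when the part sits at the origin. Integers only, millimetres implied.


translate([257, 349, 0]) cube([589, 229, 25]);
translate([257, 349, 25]) cube([589, 25, 252]);
translate([257, 553, 25]) cube([589, 25, 252]);
translate([257, 374, 25]) cube([25, 179, 252]);
translate([821, 374, 25]) cube([25, 179, 252]);


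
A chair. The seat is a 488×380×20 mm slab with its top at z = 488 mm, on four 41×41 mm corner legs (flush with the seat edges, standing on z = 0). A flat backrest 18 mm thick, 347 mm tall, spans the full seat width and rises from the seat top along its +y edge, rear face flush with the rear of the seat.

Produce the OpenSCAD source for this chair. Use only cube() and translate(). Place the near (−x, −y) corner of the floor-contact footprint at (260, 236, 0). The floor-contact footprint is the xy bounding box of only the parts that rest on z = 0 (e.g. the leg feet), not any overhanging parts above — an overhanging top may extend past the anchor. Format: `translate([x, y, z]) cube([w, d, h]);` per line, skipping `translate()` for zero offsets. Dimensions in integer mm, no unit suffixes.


translate([260, 236, 468]) cube([488, 380, 20]);
translate([260, 236, 0]) cube([41, 41, 468]);
translate([707, 236, 0]) cube([41, 41, 468]);
translate([260, 575, 0]) cube([41, 41, 468]);
translate([707, 575, 0]) cube([41, 41, 468]);
translate([260, 598, 488]) cube([488, 18, 347]);


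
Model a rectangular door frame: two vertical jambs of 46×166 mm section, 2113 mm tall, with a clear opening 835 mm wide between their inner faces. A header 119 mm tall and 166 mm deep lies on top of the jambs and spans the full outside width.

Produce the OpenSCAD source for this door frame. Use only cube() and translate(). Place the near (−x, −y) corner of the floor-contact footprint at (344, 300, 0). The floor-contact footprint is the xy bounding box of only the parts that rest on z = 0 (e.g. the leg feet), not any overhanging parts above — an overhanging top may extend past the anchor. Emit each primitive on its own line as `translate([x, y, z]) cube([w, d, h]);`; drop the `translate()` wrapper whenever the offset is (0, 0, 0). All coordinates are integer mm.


translate([344, 300, 0]) cube([46, 166, 2113]);
translate([1225, 300, 0]) cube([46, 166, 2113]);
translate([344, 300, 2113]) cube([927, 166, 119]);


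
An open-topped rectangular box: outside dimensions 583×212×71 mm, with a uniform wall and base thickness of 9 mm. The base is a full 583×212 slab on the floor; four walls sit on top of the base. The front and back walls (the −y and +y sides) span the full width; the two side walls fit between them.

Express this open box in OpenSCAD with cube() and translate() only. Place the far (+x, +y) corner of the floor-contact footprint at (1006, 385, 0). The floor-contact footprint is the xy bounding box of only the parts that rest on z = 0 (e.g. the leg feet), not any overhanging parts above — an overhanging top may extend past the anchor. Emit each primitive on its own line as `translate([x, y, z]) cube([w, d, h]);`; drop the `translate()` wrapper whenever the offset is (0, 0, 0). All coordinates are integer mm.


translate([423, 173, 0]) cube([583, 212, 9]);
translate([423, 173, 9]) cube([583, 9, 62]);
translate([423, 376, 9]) cube([583, 9, 62]);
translate([423, 182, 9]) cube([9, 194, 62]);
translate([997, 182, 9]) cube([9, 194, 62]);


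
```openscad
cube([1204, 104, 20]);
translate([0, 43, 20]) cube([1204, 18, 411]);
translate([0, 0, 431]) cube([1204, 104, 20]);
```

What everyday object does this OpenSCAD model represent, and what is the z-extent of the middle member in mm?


An I-beam. The web height is 411 mm.

Two wide flanges with a thin centred web — an I-beam. Overall 451 mm minus two 20 mm flanges gives a web of 451 − 2·20 = 411 mm.


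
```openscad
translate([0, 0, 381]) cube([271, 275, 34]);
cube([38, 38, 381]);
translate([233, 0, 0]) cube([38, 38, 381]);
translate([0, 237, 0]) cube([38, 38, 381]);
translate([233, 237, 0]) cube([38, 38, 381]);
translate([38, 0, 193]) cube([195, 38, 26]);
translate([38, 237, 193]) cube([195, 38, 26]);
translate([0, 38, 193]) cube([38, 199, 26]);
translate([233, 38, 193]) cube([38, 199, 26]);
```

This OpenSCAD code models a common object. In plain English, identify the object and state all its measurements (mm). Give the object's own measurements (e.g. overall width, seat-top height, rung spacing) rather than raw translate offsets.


A four-legged stool. The seat is a 271×275×34 mm slab whose top surface is at z = 415 mm; four square legs, each 38×38 mm in cross-section, run from the floor (z = 0) to the underside of the seat, each flush with a corner of the seat. Four stretchers, 38 mm wide and 26 mm tall, connect adjacent legs with their undersides at z = 193 mm, each running between the inner faces of the legs it joins and aligned with the legs' outer faces on the other axis.


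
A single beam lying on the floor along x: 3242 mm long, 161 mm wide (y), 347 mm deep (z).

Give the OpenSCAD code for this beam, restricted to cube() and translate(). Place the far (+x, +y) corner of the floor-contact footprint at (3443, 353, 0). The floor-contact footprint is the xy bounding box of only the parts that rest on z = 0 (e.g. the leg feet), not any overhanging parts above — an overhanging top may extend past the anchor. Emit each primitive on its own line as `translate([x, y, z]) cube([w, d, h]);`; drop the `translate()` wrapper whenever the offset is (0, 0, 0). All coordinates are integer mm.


translate([201, 192, 0]) cube([3242, 161, 347]);


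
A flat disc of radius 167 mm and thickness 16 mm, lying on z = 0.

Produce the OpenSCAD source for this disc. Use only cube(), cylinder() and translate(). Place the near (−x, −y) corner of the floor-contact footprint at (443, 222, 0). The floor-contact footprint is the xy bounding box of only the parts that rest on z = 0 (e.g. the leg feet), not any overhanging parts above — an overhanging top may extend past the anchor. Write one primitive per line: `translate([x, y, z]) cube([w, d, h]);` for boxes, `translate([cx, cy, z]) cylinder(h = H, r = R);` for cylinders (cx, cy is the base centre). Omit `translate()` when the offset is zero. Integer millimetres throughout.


translate([610, 389, 0]) cylinder(h = 16, r = 167);


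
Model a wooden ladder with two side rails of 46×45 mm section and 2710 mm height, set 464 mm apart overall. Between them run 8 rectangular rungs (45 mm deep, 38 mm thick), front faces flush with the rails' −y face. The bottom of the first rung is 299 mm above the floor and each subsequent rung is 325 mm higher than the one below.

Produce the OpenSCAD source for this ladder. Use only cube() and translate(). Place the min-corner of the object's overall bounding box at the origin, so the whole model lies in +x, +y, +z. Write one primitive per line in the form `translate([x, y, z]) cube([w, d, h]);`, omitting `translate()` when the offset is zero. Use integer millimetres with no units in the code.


cube([46, 45, 2710]);
translate([418, 0, 0]) cube([46, 45, 2710]);
translate([46, 0, 299]) cube([372, 45, 38]);
translate([46, 0, 624]) cube([372, 45, 38]);
translate([46, 0, 949]) cube([372, 45, 38]);
translate([46, 0, 1274]) cube([372, 45, 38]);
translate([46, 0, 1599]) cube([372, 45, 38]);
translate([46, 0, 1924]) cube([372, 45, 38]);
translate([46, 0, 2249]) cube([372, 45, 38]);
translate([46, 0, 2574]) cube([372, 45, 38]);


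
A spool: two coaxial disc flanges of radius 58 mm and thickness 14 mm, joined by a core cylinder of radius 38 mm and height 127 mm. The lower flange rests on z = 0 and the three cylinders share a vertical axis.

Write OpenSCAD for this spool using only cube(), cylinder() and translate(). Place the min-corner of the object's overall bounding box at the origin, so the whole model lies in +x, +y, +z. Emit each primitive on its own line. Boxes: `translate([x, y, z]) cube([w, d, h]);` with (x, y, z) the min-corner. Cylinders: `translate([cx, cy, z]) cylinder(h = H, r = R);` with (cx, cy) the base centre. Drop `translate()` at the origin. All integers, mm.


translate([58, 58, 0]) cylinder(h = 14, r = 58);
translate([58, 58, 14]) cylinder(h = 127, r = 38);
translate([58, 58, 141]) cylinder(h = 14, r = 58);


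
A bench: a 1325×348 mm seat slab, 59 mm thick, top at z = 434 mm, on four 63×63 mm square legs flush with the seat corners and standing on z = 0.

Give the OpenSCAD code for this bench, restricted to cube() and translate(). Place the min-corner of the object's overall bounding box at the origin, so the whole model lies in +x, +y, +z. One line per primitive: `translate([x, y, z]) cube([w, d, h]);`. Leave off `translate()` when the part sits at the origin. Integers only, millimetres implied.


translate([0, 0, 375]) cube([1325, 348, 59]);
cube([63, 63, 375]);
translate([0, 285, 0]) cube([63, 63, 375]);
translate([1262, 0, 0]) cube([63, 63, 375]);
translate([1262, 285, 0]) cube([63, 63, 375]);


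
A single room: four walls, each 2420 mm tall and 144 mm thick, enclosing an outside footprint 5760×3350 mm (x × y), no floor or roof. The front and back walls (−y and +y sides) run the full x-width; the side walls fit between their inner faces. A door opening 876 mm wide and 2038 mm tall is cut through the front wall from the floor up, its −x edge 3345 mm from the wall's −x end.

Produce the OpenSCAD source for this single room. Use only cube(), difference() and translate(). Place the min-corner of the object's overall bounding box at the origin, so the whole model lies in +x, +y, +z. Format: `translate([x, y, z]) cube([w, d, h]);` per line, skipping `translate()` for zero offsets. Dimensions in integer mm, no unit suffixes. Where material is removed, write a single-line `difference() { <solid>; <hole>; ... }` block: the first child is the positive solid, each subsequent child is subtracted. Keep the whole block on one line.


difference() { cube([5760, 144, 2420]); translate([3345, 0, 0]) cube([876, 144, 2038]); }
translate([0, 3206, 0]) cube([5760, 144, 2420]);
translate([0, 144, 0]) cube([144, 3062, 2420]);
translate([5616, 144, 0]) cube([144, 3062, 2420]);


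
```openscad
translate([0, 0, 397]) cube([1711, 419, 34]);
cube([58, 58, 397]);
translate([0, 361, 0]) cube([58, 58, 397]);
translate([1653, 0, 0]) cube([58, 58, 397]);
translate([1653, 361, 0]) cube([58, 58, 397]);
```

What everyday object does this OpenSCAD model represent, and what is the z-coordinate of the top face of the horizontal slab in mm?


A bench. The seat-top height is 431 mm.

A long slab on four corner posts — a bench. The slab sits at z = 397 with thickness 34, so the top is 397 + 34 = 431 mm.


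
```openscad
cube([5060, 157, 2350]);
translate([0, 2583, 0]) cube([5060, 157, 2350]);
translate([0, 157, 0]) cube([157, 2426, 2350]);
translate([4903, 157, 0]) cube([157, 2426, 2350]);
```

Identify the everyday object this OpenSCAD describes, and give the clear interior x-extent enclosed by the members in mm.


A house (or room) frame. The interior width is 4746 mm.

Four 2350 mm walls enclosing a rectangle with no floor or roof — a room or house frame. Outside width is 5060 mm and wall thickness is 157 mm, so the interior width is 5060 − 2 × 157 = 4746 mm.


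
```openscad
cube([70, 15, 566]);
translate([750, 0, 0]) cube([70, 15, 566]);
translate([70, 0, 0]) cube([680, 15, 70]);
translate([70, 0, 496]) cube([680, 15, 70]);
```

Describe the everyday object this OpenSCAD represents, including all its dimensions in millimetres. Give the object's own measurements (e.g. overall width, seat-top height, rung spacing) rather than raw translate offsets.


A rectangular picture frame lying in the x–z plane (depth along y). The opening is 680 mm wide (x) by 426 mm tall (z), surrounded by a border 70 mm wide on all four sides. The frame is 15 mm deep and is made of two full-height vertical stiles with two horizontal rails fitted between them.


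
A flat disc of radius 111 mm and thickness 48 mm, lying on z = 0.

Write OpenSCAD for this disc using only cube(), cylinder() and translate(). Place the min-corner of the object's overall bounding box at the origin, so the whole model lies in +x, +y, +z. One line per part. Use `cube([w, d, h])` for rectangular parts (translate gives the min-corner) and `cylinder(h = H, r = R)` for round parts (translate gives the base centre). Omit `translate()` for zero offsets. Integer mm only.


translate([111, 111, 0]) cylinder(h = 48, r = 111);


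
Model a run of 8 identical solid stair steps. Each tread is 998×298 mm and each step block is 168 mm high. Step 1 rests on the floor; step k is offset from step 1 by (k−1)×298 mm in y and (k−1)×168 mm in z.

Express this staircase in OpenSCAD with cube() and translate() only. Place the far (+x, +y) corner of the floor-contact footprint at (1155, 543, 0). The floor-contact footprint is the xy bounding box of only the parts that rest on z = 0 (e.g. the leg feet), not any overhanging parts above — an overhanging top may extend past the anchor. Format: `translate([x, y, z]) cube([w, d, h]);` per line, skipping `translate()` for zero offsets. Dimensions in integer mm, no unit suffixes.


translate([157, 245, 0]) cube([998, 298, 168]);
translate([157, 543, 168]) cube([998, 298, 168]);
translate([157, 841, 336]) cube([998, 298, 168]);
translate([157, 1139, 504]) cube([998, 298, 168]);
translate([157, 1437, 672]) cube([998, 298, 168]);
translate([157, 1735, 840]) cube([998, 298, 168]);
translate([157, 2033, 1008]) cube([998, 298, 168]);
translate([157, 2331, 1176]) cube([998, 298, 168]);


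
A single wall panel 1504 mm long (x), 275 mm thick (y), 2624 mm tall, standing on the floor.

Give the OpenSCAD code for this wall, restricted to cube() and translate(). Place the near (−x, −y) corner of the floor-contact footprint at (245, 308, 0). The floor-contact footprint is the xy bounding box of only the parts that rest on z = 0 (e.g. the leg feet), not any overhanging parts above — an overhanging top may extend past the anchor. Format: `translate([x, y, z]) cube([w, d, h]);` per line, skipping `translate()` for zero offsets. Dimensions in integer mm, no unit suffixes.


translate([245, 308, 0]) cube([1504, 275, 2624]);


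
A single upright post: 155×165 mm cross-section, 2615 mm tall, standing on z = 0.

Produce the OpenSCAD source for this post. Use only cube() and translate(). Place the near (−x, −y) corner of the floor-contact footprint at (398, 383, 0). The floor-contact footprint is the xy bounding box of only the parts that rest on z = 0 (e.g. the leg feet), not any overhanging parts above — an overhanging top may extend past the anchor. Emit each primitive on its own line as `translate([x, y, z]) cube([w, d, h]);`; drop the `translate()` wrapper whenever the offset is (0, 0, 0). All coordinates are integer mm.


translate([398, 383, 0]) cube([155, 165, 2615]);


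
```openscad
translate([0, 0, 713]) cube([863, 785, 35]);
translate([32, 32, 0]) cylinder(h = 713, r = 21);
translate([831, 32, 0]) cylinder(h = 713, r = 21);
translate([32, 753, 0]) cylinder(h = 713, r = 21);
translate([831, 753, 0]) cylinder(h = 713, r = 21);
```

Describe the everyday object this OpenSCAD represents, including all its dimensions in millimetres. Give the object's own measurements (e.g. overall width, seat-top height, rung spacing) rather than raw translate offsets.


A table: top 863 mm (x) × 785 mm (y), 35 mm thick, upper face at z = 748 mm, on four round legs of 42 mm diameter, each leg's bounding box inset 11 mm from the nearest pair of top edges from z = 0 to the bottom of the top.


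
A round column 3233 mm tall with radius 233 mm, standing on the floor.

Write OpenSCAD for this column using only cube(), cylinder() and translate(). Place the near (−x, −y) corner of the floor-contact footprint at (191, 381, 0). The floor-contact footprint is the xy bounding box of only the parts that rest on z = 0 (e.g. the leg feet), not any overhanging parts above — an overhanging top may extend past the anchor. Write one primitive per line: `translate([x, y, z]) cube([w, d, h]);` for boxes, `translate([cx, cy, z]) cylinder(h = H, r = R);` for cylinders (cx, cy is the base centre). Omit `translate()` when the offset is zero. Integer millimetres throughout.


translate([424, 614, 0]) cylinder(h = 3233, r = 233);


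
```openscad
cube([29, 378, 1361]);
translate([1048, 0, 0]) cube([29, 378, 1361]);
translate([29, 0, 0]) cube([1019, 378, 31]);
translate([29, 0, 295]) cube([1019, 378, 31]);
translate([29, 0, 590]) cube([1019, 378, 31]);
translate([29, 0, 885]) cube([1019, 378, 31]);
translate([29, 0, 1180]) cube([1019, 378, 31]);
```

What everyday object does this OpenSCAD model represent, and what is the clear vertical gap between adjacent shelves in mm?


A bookshelf. The clear shelf gap is 264 mm.

Two tall side panels with 5 horizontal boards between them — a bookshelf. The first two shelf undersides are at z = 0 and z = 295; with shelf thickness 31, the clear gap is 295 − 0 − 31 = 264 mm.


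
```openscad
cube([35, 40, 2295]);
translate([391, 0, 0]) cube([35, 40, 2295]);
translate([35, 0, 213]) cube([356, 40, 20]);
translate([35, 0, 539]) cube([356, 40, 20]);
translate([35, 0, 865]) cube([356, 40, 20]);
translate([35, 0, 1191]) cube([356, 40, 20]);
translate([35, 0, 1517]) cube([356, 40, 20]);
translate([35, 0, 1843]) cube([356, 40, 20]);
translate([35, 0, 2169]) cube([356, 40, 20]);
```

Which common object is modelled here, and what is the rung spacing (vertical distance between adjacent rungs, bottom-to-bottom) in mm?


A ladder. The rung spacing is 326 mm.

Two tall 35×40 posts with 7 short bars between them — a ladder. Adjacent rungs sit at z = 213 and z = 539, so the spacing is 539 − 213 = 326 mm.


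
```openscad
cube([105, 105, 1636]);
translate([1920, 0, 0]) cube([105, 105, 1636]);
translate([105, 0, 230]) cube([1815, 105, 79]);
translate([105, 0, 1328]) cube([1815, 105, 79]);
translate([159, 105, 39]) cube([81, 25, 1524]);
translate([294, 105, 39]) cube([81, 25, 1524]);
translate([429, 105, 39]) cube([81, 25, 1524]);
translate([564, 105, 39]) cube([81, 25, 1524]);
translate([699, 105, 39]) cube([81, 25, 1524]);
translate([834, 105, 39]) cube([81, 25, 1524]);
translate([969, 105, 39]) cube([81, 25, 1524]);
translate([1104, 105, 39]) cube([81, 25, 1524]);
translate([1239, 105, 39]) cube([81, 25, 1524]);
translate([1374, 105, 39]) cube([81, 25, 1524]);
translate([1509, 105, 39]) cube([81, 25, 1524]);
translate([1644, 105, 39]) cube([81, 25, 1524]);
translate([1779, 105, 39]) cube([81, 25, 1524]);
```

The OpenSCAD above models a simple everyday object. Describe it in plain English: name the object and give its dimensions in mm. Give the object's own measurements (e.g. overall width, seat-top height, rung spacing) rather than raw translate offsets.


A fence section. Two 105×105 mm posts, 1636 mm tall, stand on the floor with a clear span of 1815 mm between their inner faces. Two horizontal rails of 105×79 mm section span the gap between the posts with their undersides at z = 230 mm and z = 1328 mm, flush with the posts' −y face. 13 pickets, each 81 mm wide, 25 mm thick and 1524 mm tall, are fixed to the +y face of the rails with their bottoms at z = 39 mm, spaced across the span with a 54 mm gap after the −x post and between neighbouring pickets, with 60 mm left before the +x post.


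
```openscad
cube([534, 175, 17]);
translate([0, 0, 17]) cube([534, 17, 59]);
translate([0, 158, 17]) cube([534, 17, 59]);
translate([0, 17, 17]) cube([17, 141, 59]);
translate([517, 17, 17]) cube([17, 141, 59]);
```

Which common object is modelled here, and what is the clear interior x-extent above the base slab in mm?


An open box. The internal width is 500 mm.

A 534×175 base slab with four walls standing on it — an open box. The base is 534 mm wide and the walls are 17 mm thick, so the internal width is 534 − 2 × 17 = 500 mm.


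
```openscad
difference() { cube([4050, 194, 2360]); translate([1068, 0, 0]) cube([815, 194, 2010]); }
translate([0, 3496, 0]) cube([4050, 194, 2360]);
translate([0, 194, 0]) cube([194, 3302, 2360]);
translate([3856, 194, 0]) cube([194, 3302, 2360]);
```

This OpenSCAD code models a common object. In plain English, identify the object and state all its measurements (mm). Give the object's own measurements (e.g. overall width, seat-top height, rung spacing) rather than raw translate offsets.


A single room: four walls, each 2360 mm tall and 194 mm thick, enclosing an outside footprint 4050×3690 mm (x × y), no floor or roof. The front and back walls (−y and +y sides) run the full x-width; the side walls fit between their inner faces. A door opening 815 mm wide and 2010 mm tall is cut through the front wall from the floor up, its −x edge 1068 mm from the wall's −x end.


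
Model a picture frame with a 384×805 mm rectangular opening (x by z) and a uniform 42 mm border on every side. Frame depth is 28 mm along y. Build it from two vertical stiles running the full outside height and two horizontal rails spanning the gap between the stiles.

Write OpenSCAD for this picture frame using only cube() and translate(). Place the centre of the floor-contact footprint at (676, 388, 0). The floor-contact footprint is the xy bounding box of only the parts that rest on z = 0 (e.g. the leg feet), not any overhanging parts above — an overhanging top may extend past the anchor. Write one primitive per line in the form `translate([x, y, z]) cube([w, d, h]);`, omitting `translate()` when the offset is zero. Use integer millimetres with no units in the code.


translate([442, 374, 0]) cube([42, 28, 889]);
translate([868, 374, 0]) cube([42, 28, 889]);
translate([484, 374, 0]) cube([384, 28, 42]);
translate([484, 374, 847]) cube([384, 28, 42]);


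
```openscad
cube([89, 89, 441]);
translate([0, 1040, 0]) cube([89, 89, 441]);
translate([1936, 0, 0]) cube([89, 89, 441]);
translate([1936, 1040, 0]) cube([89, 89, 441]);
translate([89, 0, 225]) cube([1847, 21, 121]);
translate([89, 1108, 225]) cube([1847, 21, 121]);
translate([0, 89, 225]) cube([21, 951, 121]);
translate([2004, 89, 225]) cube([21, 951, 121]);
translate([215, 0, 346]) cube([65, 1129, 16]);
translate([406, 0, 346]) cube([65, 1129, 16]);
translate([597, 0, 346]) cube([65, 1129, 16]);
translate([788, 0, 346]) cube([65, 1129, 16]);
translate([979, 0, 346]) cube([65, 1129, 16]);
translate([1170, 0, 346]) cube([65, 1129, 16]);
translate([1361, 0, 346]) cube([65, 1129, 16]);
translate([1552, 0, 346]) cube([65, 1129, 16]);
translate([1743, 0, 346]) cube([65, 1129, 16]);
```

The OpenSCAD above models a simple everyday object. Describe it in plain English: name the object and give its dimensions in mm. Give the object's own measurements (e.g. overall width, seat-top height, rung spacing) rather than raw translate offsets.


A bed frame 2025 mm long (x) by 1129 mm wide (y). Four 89×89 mm corner posts, 441 mm tall, at the corners of the footprint. Four rails of 21 mm thickness and 121 mm height run between adjacent posts with their undersides at z = 225 mm, their outer faces flush with the outside of the frame (the two x-running rails run between the posts' inner faces; the two y-running rails run between the posts' inner faces). 9 slats, each 65 mm wide (x) and 16 mm thick, lie across the top of the two x-running rails, running the full 1129 mm width of the frame in y; along x they sit between the end posts with a 126 mm gap after the −x posts and between neighbouring slats, leaving 128 mm before the +x posts.


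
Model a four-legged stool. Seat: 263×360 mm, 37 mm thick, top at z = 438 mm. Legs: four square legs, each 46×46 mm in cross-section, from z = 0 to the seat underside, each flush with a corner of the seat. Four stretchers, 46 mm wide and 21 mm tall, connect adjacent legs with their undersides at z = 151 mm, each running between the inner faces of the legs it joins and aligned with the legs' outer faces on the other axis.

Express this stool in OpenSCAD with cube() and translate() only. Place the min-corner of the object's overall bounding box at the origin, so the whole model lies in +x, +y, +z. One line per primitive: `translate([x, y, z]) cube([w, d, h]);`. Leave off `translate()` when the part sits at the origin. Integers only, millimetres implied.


translate([0, 0, 401]) cube([263, 360, 37]);
cube([46, 46, 401]);
translate([217, 0, 0]) cube([46, 46, 401]);
translate([0, 314, 0]) cube([46, 46, 401]);
translate([217, 314, 0]) cube([46, 46, 401]);
translate([46, 0, 151]) cube([171, 46, 21]);
translate([46, 314, 151]) cube([171, 46, 21]);
translate([0, 46, 151]) cube([46, 268, 21]);
translate([217, 46, 151]) cube([46, 268, 21]);


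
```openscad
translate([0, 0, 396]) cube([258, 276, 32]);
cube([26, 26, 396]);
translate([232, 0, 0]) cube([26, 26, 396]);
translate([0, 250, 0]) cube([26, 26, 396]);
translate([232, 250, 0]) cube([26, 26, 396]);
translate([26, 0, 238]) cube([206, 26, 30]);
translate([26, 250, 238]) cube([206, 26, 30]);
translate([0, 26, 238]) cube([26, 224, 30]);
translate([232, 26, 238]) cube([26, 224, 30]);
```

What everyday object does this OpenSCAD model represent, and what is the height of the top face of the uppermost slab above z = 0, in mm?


A stool. The seat height is 428 mm.

A 258×276×32 slab at z = 396 on four corner posts — a stool. The seat top is 396 + 32 = 428 mm.


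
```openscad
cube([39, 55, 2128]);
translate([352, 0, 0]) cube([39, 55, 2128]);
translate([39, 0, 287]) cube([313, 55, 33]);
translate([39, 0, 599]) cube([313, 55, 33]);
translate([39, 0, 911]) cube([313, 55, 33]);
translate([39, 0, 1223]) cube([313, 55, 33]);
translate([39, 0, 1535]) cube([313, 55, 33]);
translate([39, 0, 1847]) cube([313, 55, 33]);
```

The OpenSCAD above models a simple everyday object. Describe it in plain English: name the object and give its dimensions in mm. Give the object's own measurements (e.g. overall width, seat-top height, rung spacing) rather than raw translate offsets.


A straight ladder. Two 39×55 mm vertical rails, 2128 mm tall, stand 391 mm apart (outside-to-outside) with their front faces coplanar on the −y side. 6 rungs, each 55 mm deep and 33 mm tall, span between the inner faces of the rails, front faces flush with the rails. The lowest rung's underside is at z = 287 mm and rungs are spaced 312 mm apart (underside to underside).


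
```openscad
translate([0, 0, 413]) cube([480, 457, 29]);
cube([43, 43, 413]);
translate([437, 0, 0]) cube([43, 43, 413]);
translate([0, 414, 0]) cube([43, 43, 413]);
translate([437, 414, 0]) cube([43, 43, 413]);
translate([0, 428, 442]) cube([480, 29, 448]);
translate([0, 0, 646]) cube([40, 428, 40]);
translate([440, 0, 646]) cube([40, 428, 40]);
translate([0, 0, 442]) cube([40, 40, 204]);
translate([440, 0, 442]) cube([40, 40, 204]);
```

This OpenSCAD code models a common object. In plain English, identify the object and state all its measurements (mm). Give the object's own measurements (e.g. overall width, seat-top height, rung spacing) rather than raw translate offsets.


A chair. The seat is a 480×457×29 mm slab with its top at z = 442 mm, on four 43×43 mm corner legs (flush with the seat edges, standing on z = 0). A flat backrest 29 mm thick, 448 mm tall, spans the full seat width and rises from the seat top along its +y edge, rear face flush with the rear of the seat. Two armrests of 40×40 mm section run along each side from the seat's front edge to the front of the backrest, top faces 244 mm above the seat top and outer faces flush with the seat's x-edges; a 40×40 mm post under the front of each armrest stands on the seat at the front corner.


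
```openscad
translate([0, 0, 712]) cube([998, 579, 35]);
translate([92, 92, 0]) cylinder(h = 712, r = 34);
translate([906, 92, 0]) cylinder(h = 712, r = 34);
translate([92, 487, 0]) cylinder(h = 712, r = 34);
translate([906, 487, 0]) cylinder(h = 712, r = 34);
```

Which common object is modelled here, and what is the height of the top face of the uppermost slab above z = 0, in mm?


A table. The table height is 747 mm.

A 998×579×35 slab sits at z = 712 on four Ø68 mm round legs — a table. The top surface is at 712 + 35 = 747 mm.


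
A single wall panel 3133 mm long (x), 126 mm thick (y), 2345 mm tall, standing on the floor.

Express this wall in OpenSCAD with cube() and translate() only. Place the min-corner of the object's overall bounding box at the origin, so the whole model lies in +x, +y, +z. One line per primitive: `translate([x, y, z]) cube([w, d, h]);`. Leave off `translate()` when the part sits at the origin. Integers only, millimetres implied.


cube([3133, 126, 2345]);


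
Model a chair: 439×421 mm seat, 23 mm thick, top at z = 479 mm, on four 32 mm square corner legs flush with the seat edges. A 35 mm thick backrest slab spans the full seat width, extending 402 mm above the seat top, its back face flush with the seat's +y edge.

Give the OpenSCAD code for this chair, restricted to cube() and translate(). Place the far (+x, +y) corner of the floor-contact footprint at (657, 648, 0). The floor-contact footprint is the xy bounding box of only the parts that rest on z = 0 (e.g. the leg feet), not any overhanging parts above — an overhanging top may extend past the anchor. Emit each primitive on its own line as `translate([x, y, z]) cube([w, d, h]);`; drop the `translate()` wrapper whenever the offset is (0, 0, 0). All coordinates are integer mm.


translate([218, 227, 456]) cube([439, 421, 23]);
translate([218, 227, 0]) cube([32, 32, 456]);
translate([625, 227, 0]) cube([32, 32, 456]);
translate([218, 616, 0]) cube([32, 32, 456]);
translate([625, 616, 0]) cube([32, 32, 456]);
translate([218, 613, 479]) cube([439, 35, 402]);
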